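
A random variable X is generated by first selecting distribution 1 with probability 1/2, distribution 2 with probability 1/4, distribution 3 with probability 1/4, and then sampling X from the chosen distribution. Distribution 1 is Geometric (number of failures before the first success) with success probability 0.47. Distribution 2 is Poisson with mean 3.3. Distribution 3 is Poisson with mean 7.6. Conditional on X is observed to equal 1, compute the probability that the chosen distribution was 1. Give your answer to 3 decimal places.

0.799

Likelihoods P(X=1 | ·): 1: 0.2491; 2: 0.121714; 3: 0.00380343.
Posterior ∝ prior × likelihood. Numerator for 1: 0.5·0.2491 = 0.12455.
Normalizing constant: 0.5·0.2491 + 0.25·0.121714 + 0.25·0.00380343 = 0.155929.
P(1 | observation) = 0.12455 / 0.155929 = 0.798759.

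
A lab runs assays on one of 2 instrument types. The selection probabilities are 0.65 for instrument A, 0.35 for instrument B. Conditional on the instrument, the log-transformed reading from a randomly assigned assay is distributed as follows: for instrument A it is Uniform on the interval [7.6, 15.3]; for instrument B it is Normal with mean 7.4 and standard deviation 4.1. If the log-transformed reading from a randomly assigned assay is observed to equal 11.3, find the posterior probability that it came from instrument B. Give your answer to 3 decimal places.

Likelihoods f(11.3 | ·): A: 0.12987; B: 0.0618938.
Posterior ∝ prior × likelihood. Numerator for B: 0.35·0.0618938 = 0.0216628.
Normalizing constant: 0.65·0.12987 + 0.35·0.0618938 = 0.106078.
P(B | observation) = 0.0216628 / 0.106078 = 0.204215.

0.204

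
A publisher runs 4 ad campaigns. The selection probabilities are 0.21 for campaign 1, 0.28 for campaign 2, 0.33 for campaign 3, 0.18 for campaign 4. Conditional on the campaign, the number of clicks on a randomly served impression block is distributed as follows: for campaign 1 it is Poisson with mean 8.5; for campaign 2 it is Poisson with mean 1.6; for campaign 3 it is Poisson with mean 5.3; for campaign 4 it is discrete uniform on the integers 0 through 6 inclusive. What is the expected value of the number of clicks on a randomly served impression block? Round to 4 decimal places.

4.5220

Component means — 1: 8.5; 2: 1.6; 3: 5.3; 4: 3.
E[X] = 0.21·8.5 + 0.28·1.6 + 0.33·5.3 + 0.18·3 = 4.522.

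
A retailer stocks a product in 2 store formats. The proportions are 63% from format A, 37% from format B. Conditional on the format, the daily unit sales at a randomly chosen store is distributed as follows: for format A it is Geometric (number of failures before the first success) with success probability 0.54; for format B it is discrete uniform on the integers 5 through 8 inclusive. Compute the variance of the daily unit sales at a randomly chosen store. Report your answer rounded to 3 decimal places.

Per component, A: μ=0.851852, E[X²]=2.30316; B: μ=6.5, E[X²]=43.5.
E[X] = 0.63·0.851852 + 0.37·6.5 = 2.94167.
E[X²] = 0.63·2.30316 + 0.37·43.5 = 17.546.
Var(X) = E[X²] − (E[X])² = 17.546 − 8.6534 = 8.89258.

8.893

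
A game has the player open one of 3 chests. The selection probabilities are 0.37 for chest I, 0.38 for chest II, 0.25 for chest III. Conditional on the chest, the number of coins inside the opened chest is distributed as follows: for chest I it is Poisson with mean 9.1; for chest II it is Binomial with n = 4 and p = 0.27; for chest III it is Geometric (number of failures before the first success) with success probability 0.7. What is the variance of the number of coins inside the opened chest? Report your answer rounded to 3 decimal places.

19.859

Per component, I: μ=9.1, E[X²]=91.91; II: μ=1.08, E[X²]=1.9548; III: μ=0.428571, E[X²]=0.795918.
E[X] = 0.37·9.1 + 0.38·1.08 + 0.25·0.428571 = 3.88454.
E[X²] = 0.37·91.91 + 0.38·1.9548 + 0.25·0.795918 = 34.9485.
Var(X) = E[X²] − (E[X])² = 34.9485 − 15.0897 = 19.8588.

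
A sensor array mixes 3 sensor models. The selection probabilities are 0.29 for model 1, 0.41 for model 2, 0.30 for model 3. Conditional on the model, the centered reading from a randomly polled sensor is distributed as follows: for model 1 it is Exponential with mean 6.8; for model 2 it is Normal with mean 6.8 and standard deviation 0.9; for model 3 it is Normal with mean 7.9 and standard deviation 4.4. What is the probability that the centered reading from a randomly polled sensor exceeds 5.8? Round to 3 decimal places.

0.684

Conditional on each model, P(X > 5.8): 1: 0.42616; 2: 0.86674; 3: 0.683416.
By total probability, P(X > 5.8) = 0.29·0.42616 + 0.41·0.86674 + 0.3·0.683416 = 0.683974.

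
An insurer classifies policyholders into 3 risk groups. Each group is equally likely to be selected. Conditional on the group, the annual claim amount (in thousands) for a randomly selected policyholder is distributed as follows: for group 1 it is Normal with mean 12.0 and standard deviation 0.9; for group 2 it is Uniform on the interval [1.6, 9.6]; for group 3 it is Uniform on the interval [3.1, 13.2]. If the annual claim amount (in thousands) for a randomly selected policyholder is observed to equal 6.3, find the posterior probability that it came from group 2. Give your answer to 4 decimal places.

Likelihoods f(6.3 | ·): 1: 8.64272e-10; 2: 0.125; 3: 0.0990099.
Posterior ∝ prior × likelihood. Numerator for 2: 0.333333·0.125 = 0.0416667.
Normalizing constant: 0.333333·8.64272e-10 + 0.333333·0.125 + 0.333333·0.0990099 = 0.07467.
P(2 | observation) = 0.0416667 / 0.07467 = 0.558011.

0.5580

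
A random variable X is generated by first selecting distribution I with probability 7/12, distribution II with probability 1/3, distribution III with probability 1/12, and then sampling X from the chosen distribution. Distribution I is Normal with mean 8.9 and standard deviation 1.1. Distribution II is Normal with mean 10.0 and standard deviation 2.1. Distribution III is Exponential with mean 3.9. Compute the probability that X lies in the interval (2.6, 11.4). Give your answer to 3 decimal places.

Conditional on each component, P(2.6 < X < 11.4): I: 0.988479; II: 0.747295; III: 0.459649.
By total probability, P(2.6 < X < 11.4) = 0.583333·0.988479 + 0.333333·0.747295 + 0.0833333·0.459649 = 0.864015.

0.864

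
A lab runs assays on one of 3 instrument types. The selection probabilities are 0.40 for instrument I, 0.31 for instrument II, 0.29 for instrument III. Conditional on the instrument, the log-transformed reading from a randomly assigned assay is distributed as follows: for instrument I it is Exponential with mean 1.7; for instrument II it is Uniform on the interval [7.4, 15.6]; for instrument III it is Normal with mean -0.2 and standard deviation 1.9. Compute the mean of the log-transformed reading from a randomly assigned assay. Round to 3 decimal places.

4.187

Component means — I: 1.7; II: 11.5; III: -0.2.
E[X] = 0.4·1.7 + 0.31·11.5 + 0.29·-0.2 = 4.187.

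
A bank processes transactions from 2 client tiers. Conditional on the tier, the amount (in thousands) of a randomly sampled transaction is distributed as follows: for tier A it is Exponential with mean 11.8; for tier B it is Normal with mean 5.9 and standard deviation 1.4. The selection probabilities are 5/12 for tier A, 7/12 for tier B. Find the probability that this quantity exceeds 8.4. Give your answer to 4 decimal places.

Conditional on each tier, P(X > 8.4): A: 0.490728; B: 0.0370728.
By total probability, P(X > 8.4) = 0.416667·0.490728 + 0.583333·0.0370728 = 0.226096.

0.2261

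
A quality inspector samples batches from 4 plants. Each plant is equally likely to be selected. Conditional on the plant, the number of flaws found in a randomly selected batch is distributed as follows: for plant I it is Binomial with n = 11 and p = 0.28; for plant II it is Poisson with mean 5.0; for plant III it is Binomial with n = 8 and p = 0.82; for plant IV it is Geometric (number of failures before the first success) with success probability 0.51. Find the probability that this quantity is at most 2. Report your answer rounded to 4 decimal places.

0.3435

Conditional on each plant, P(X ≤ 2): I: 0.366487; II: 0.124652; III: 0.000681619; IV: 0.882351.
By total probability, P(X ≤ 2) = 0.25·0.366487 + 0.25·0.124652 + 0.25·0.000681619 + 0.25·0.882351 = 0.343543.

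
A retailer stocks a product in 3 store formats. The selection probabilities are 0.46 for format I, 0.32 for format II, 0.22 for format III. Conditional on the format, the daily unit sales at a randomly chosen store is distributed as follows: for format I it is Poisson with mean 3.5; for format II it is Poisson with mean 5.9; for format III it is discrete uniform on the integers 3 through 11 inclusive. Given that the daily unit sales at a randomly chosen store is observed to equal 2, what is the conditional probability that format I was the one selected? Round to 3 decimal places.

Likelihoods P(X=2 | ·): I: 0.184959; II: 0.04768; III: 0.
Posterior ∝ prior × likelihood. Numerator for I: 0.46·0.184959 = 0.0850811.
Normalizing constant: 0.46·0.184959 + 0.32·0.04768 + 0.22·0 = 0.100339.
P(I | observation) = 0.0850811 / 0.100339 = 0.847939.

0.848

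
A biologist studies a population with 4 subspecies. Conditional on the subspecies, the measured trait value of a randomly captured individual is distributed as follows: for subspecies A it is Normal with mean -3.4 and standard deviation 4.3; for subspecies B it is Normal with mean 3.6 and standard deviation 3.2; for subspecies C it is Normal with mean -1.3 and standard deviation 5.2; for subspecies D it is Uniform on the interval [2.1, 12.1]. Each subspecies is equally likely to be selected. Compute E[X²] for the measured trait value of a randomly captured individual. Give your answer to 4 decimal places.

35.1808

For each component E[X²] = Var + (mean)², giving A: 30.05; B: 23.2; C: 28.73; D: 58.7433.
Overall E[X²] = 0.25·30.05 + 0.25·23.2 + 0.25·28.73 + 0.25·58.7433 = 35.1808.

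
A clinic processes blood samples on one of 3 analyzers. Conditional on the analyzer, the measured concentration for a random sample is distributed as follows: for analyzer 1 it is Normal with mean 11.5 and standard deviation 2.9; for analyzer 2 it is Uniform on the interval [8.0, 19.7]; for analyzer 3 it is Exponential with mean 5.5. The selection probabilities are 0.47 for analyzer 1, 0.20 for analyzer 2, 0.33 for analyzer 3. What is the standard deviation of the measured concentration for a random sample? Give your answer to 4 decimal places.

5.1886

Per component, 1: μ=11.5, E[X²]=140.66; 2: μ=13.85, E[X²]=203.23; 3: μ=5.5, E[X²]=60.5.
E[X] = 0.47·11.5 + 0.2·13.85 + 0.33·5.5 = 9.99.
E[X²] = 0.47·140.66 + 0.2·203.23 + 0.33·60.5 = 126.721.
Var(X) = E[X²] − (E[X])² = 126.721 − 99.8001 = 26.9211.
SD(X) = √26.9211 = 5.18855.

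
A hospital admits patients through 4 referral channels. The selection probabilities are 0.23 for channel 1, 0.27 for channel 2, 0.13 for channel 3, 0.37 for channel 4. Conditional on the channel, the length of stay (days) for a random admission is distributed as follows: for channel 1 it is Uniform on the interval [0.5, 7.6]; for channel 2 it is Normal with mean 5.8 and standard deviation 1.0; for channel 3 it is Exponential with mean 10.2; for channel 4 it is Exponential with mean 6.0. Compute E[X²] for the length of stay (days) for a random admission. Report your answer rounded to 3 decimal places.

For each component E[X²] = Var + (mean)², giving 1: 20.6033; 2: 34.64; 3: 208.08; 4: 72.
Overall E[X²] = 0.23·20.6033 + 0.27·34.64 + 0.13·208.08 + 0.37·72 = 67.782.

67.782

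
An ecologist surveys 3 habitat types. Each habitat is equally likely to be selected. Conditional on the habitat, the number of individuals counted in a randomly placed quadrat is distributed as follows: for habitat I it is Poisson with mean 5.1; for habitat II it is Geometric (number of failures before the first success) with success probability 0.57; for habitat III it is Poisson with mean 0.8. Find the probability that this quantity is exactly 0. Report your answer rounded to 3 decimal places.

0.342

Conditional on each habitat, P(X = 0): I: 0.00609675; II: 0.57; III: 0.449329.
By total probability, P(X = 0) = 0.333333·0.00609675 + 0.333333·0.57 + 0.333333·0.449329 = 0.341809.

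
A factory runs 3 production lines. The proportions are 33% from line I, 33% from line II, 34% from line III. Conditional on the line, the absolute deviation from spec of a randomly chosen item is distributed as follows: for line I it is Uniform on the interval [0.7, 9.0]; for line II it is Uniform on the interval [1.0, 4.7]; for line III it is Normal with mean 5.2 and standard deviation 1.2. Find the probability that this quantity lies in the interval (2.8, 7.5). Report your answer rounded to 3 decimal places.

Conditional on each line, P(2.8 < X < 7.5): I: 0.566265; II: 0.513514; III: 0.94961.
By total probability, P(2.8 < X < 7.5) = 0.33·0.566265 + 0.33·0.513514 + 0.34·0.94961 = 0.679194.

0.679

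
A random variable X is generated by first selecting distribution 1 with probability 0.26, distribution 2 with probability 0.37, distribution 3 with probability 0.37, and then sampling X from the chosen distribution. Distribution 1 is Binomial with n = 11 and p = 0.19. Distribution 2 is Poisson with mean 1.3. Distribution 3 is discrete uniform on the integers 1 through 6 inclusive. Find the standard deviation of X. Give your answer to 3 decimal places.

1.707

Per component, 1: μ=2.09, E[X²]=6.061; 2: μ=1.3, E[X²]=2.99; 3: μ=3.5, E[X²]=15.1667.
E[X] = 0.26·2.09 + 0.37·1.3 + 0.37·3.5 = 2.3194.
E[X²] = 0.26·6.061 + 0.37·2.99 + 0.37·15.1667 = 8.29383.
Var(X) = E[X²] − (E[X])² = 8.29383 − 5.37962 = 2.91421.
SD(X) = √2.91421 = 1.70711.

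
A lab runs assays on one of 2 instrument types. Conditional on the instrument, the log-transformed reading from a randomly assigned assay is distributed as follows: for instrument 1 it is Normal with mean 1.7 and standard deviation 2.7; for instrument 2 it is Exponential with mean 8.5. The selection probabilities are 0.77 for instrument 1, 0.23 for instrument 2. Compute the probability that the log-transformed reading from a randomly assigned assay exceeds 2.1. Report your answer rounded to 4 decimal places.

Conditional on each instrument, P(X > 2.1): 1: 0.441113; 2: 0.781095.
By total probability, P(X > 2.1) = 0.77·0.441113 + 0.23·0.781095 = 0.519309.

0.5193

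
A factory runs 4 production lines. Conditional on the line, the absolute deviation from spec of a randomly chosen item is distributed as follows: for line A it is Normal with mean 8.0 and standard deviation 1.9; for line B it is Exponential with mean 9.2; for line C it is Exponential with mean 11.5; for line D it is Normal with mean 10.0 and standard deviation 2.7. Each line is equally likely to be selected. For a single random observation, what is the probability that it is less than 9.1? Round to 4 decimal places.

Conditional on each line, P(X < 9.1): A: 0.718688; B: 0.6281; C: 0.546747; D: 0.369441.
By total probability, P(X < 9.1) = 0.25·0.718688 + 0.25·0.6281 + 0.25·0.546747 + 0.25·0.369441 = 0.565744.

0.5657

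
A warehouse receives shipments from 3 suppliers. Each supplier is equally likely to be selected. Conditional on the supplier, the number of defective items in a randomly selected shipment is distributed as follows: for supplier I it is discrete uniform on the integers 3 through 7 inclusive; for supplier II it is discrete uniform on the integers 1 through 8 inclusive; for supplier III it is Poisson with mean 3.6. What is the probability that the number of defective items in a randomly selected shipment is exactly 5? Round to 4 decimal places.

0.1542

Conditional on each supplier, P(X = 5): I: 0.2; II: 0.125; III: 0.13768.
By total probability, P(X = 5) = 0.333333·0.2 + 0.333333·0.125 + 0.333333·0.13768 = 0.154227.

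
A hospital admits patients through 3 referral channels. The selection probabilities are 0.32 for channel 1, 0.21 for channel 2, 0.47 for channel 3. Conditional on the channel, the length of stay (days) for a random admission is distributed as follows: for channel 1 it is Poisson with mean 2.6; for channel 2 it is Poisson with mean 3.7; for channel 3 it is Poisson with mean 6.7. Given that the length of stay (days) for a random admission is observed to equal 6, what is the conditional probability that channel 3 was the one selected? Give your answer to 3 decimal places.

0.717

Likelihoods P(X=6 | ·): 1: 0.0318671; 2: 0.0881025; 3: 0.154648.
Posterior ∝ prior × likelihood. Numerator for 3: 0.47·0.154648 = 0.0726844.
Normalizing constant: 0.32·0.0318671 + 0.21·0.0881025 + 0.47·0.154648 = 0.101383.
P(3 | observation) = 0.0726844 / 0.101383 = 0.716926.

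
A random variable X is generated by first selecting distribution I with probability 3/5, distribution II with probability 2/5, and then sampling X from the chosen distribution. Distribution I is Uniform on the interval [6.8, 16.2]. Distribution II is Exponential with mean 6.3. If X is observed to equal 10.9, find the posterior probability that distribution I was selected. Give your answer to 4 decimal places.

Likelihoods f(10.9 | ·): I: 0.106383; II: 0.0281359.
Posterior ∝ prior × likelihood. Numerator for I: 0.6·0.106383 = 0.0638298.
Normalizing constant: 0.6·0.106383 + 0.4·0.0281359 = 0.0750842.
P(I | observation) = 0.0638298 / 0.0750842 = 0.85011.

0.8501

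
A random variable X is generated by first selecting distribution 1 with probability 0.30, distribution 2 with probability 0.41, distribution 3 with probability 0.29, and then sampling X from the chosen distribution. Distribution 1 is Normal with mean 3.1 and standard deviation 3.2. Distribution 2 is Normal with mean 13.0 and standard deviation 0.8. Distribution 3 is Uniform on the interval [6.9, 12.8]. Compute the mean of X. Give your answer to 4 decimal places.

9.1165

Component means — 1: 3.1; 2: 13; 3: 9.85.
E[X] = 0.3·3.1 + 0.41·13 + 0.29·9.85 = 9.1165.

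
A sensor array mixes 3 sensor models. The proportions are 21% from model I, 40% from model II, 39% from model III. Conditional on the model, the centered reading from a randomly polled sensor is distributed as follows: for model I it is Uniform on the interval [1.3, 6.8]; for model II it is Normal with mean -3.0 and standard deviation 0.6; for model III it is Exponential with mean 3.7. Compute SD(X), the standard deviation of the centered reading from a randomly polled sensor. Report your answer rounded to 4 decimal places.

4.1473

Per component, I: μ=4.05, E[X²]=18.9233; II: μ=-3, E[X²]=9.36; III: μ=3.7, E[X²]=27.38.
E[X] = 0.21·4.05 + 0.4·-3 + 0.39·3.7 = 1.0935.
E[X²] = 0.21·18.9233 + 0.4·9.36 + 0.39·27.38 = 18.3961.
Var(X) = E[X²] − (E[X])² = 18.3961 − 1.19574 = 17.2004.
SD(X) = √17.2004 = 4.14733.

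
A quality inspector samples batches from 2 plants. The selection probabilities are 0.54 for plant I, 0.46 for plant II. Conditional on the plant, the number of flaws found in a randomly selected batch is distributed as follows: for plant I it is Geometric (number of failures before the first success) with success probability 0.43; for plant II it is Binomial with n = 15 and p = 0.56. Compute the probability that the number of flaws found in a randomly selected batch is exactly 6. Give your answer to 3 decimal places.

Conditional on each plant, P(X = 6): I: 0.0147475; II: 0.0954127.
By total probability, P(X = 6) = 0.54·0.0147475 + 0.46·0.0954127 = 0.0518535.

0.052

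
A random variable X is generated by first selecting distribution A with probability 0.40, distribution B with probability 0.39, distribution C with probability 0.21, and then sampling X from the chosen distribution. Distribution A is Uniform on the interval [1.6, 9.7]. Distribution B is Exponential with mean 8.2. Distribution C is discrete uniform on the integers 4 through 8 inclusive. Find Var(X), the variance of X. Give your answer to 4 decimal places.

Per component, A: μ=5.65, E[X²]=37.39; B: μ=8.2, E[X²]=134.48; C: μ=6, E[X²]=38.
E[X] = 0.4·5.65 + 0.39·8.2 + 0.21·6 = 6.718.
E[X²] = 0.4·37.39 + 0.39·134.48 + 0.21·38 = 75.3832.
Var(X) = E[X²] − (E[X])² = 75.3832 − 45.1315 = 30.2517.

30.2517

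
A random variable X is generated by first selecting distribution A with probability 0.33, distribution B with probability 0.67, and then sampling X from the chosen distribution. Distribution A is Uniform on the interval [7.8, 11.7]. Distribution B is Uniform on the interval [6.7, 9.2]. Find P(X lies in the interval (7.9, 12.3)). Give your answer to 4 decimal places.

Conditional on each component, P(7.9 < X < 12.3): A: 0.974359; B: 0.52.
By total probability, P(7.9 < X < 12.3) = 0.33·0.974359 + 0.67·0.52 = 0.669938.

0.6699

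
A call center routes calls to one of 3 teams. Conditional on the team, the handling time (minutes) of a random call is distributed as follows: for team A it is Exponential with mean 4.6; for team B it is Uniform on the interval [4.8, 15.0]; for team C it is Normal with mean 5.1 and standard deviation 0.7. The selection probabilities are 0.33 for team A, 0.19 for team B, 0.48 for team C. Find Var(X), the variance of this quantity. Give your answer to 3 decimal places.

12.767

Per component, A: μ=4.6, E[X²]=42.32; B: μ=9.9, E[X²]=106.68; C: μ=5.1, E[X²]=26.5.
E[X] = 0.33·4.6 + 0.19·9.9 + 0.48·5.1 = 5.847.
E[X²] = 0.33·42.32 + 0.19·106.68 + 0.48·26.5 = 46.9548.
Var(X) = E[X²] − (E[X])² = 46.9548 − 34.1874 = 12.7674.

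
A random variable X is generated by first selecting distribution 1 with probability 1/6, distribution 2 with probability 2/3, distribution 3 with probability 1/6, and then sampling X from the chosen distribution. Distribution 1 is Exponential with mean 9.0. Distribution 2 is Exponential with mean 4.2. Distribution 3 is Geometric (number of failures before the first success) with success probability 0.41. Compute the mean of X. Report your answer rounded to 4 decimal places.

Component means — 1: 9; 2: 4.2; 3: 1.43902.
E[X] = 0.166667·9 + 0.666667·4.2 + 0.166667·1.43902 = 4.53984.

4.5398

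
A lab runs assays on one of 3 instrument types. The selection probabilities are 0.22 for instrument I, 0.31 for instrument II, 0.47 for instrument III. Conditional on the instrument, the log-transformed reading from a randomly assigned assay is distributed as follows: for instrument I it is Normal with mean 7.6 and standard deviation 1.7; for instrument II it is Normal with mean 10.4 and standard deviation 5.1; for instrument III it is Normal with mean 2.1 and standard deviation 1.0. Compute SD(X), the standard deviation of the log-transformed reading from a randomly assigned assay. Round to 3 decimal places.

Per component, I: μ=7.6, E[X²]=60.65; II: μ=10.4, E[X²]=134.17; III: μ=2.1, E[X²]=5.41.
E[X] = 0.22·7.6 + 0.31·10.4 + 0.47·2.1 = 5.883.
E[X²] = 0.22·60.65 + 0.31·134.17 + 0.47·5.41 = 57.4784.
Var(X) = E[X²] − (E[X])² = 57.4784 − 34.6097 = 22.8687.
SD(X) = √22.8687 = 4.78212.

4.782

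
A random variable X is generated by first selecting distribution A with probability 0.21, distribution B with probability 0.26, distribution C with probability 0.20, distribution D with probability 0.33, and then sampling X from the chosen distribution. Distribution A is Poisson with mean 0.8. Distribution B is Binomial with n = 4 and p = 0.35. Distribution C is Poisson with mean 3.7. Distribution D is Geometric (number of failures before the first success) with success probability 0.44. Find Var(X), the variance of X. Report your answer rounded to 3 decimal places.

3.153

Per component, A: μ=0.8, E[X²]=1.44; B: μ=1.4, E[X²]=2.87; C: μ=3.7, E[X²]=17.39; D: μ=1.27273, E[X²]=4.5124.
E[X] = 0.21·0.8 + 0.26·1.4 + 0.2·3.7 + 0.33·1.27273 = 1.692.
E[X²] = 0.21·1.44 + 0.26·2.87 + 0.2·17.39 + 0.33·4.5124 = 6.01569.
Var(X) = E[X²] − (E[X])² = 6.01569 − 2.86286 = 3.15283.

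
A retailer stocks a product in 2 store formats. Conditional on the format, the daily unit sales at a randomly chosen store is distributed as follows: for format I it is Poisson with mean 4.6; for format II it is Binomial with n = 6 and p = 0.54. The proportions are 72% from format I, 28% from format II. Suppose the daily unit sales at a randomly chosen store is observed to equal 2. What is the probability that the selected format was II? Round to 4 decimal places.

0.4173

Likelihoods P(X=2 | ·): I: 0.106348; II: 0.195844.
Posterior ∝ prior × likelihood. Numerator for II: 0.28·0.195844 = 0.0548363.
Normalizing constant: 0.72·0.106348 + 0.28·0.195844 = 0.131407.
P(II | observation) = 0.0548363 / 0.131407 = 0.417301.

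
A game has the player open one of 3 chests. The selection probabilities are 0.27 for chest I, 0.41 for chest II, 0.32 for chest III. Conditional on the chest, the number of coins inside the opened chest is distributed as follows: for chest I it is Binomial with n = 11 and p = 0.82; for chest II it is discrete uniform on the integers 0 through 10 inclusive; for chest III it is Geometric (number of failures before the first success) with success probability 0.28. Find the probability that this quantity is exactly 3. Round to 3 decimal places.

Conditional on each chest, P(X = 3): I: 0.000100255; II: 0.0909091; III: 0.104509.
By total probability, P(X = 3) = 0.27·0.000100255 + 0.41·0.0909091 + 0.32·0.104509 = 0.0707428.

0.071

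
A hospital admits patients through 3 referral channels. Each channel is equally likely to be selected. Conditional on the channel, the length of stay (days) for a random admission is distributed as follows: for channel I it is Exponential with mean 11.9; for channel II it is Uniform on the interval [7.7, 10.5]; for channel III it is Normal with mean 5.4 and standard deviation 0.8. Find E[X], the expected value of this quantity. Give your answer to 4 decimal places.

Component means — I: 11.9; II: 9.1; III: 5.4.
E[X] = 0.333333·11.9 + 0.333333·9.1 + 0.333333·5.4 = 8.8.

8.8000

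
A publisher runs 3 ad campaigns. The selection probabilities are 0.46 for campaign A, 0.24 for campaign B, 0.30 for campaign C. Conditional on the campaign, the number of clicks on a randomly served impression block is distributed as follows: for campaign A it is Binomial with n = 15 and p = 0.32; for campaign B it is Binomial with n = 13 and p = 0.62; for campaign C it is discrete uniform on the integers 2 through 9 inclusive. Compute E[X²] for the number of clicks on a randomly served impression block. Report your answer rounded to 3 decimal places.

For each component E[X²] = Var + (mean)², giving A: 26.304; B: 68.0264; C: 35.5.
Overall E[X²] = 0.46·26.304 + 0.24·68.0264 + 0.3·35.5 = 39.0762.

39.076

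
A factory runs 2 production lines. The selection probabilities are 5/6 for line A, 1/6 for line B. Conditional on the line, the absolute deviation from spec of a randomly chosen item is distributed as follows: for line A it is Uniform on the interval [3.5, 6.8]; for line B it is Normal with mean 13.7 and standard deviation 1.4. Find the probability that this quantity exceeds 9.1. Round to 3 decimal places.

Conditional on each line, P(X > 9.1): A: 0; B: 0.999491.
By total probability, P(X > 9.1) = 0.833333·0 + 0.166667·0.999491 = 0.166582.

0.167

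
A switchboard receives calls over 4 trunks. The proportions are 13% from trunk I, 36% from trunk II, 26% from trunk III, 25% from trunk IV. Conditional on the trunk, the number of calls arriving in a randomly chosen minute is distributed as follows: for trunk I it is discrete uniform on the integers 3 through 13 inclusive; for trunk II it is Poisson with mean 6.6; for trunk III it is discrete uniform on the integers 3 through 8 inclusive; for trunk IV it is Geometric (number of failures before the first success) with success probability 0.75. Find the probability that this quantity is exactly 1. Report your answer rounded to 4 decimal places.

Conditional on each trunk, P(X = 1): I: 0; II: 0.00897843; III: 0; IV: 0.1875.
By total probability, P(X = 1) = 0.13·0 + 0.36·0.00897843 + 0.26·0 + 0.25·0.1875 = 0.0501072.

0.0501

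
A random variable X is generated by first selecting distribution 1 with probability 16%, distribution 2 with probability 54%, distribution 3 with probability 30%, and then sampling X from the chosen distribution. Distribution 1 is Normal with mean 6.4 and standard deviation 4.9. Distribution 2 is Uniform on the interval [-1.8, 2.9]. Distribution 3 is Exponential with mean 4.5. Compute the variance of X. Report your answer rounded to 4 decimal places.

16.5684

Per component, 1: μ=6.4, E[X²]=64.97; 2: μ=0.55, E[X²]=2.14333; 3: μ=4.5, E[X²]=40.5.
E[X] = 0.16·6.4 + 0.54·0.55 + 0.3·4.5 = 2.671.
E[X²] = 0.16·64.97 + 0.54·2.14333 + 0.3·40.5 = 23.7026.
Var(X) = E[X²] − (E[X])² = 23.7026 − 7.13424 = 16.5684.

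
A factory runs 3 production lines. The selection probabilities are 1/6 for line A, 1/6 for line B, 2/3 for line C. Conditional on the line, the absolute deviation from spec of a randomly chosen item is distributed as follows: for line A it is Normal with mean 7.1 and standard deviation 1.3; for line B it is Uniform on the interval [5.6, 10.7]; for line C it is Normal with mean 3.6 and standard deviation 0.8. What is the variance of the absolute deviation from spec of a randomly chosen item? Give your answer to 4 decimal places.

Per component, A: μ=7.1, E[X²]=52.1; B: μ=8.15, E[X²]=68.59; C: μ=3.6, E[X²]=13.6.
E[X] = 0.166667·7.1 + 0.166667·8.15 + 0.666667·3.6 = 4.94167.
E[X²] = 0.166667·52.1 + 0.166667·68.59 + 0.666667·13.6 = 29.1817.
Var(X) = E[X²] − (E[X])² = 29.1817 − 24.4201 = 4.7616.

4.7616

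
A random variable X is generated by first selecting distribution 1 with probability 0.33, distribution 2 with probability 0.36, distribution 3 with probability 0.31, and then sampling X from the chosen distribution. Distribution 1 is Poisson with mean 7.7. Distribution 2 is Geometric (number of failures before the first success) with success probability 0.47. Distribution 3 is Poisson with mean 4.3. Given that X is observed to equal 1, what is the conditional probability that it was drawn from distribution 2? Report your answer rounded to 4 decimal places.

Likelihoods P(X=1 | ·): 1: 0.00348677; 2: 0.2491; 3: 0.0583448.
Posterior ∝ prior × likelihood. Numerator for 2: 0.36·0.2491 = 0.089676.
Normalizing constant: 0.33·0.00348677 + 0.36·0.2491 + 0.31·0.0583448 = 0.108914.
P(2 | observation) = 0.089676 / 0.108914 = 0.823369.

0.8234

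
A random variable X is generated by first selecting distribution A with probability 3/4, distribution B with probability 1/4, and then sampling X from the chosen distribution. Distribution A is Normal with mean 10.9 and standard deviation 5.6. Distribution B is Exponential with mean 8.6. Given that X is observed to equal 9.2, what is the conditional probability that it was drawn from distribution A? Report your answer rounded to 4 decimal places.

Likelihoods f(9.2 | ·): A: 0.0680316; B: 0.039894.
Posterior ∝ prior × likelihood. Numerator for A: 0.75·0.0680316 = 0.0510237.
Normalizing constant: 0.75·0.0680316 + 0.25·0.039894 = 0.0609972.
P(A | observation) = 0.0510237 / 0.0609972 = 0.836493.

0.8365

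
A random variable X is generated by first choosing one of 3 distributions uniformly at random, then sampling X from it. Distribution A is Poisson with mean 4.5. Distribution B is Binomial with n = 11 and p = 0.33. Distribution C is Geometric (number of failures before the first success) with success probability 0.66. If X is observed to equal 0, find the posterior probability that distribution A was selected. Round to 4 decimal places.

0.0163

Likelihoods P(X=0 | ·): A: 0.011109; B: 0.012213; C: 0.66.
Posterior ∝ prior × likelihood. Numerator for A: 0.333333·0.011109 = 0.003703.
Normalizing constant: 0.333333·0.011109 + 0.333333·0.012213 + 0.333333·0.66 = 0.227774.
P(A | observation) = 0.003703 / 0.227774 = 0.0162573.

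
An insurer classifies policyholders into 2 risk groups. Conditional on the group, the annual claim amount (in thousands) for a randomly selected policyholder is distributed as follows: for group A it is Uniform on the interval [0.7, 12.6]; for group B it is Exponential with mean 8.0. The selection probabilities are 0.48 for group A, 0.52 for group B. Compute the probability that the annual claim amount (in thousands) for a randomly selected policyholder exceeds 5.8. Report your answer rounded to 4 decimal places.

0.5261

Conditional on each group, P(X > 5.8): A: 0.571429; B: 0.484325.
By total probability, P(X > 5.8) = 0.48·0.571429 + 0.52·0.484325 = 0.526134.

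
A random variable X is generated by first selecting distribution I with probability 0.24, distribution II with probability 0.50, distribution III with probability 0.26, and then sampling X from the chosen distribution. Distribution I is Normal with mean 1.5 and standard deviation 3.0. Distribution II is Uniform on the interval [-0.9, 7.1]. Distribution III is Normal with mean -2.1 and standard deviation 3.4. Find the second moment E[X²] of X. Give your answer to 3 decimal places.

14.324

For each component E[X²] = Var + (mean)², giving I: 11.25; II: 14.9433; III: 15.97.
Overall E[X²] = 0.24·11.25 + 0.5·14.9433 + 0.26·15.97 = 14.3239.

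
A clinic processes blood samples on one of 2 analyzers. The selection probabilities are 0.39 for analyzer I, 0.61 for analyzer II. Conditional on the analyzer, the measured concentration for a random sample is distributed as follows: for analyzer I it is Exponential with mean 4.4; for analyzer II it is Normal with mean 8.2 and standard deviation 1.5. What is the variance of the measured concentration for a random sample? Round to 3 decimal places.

Per component, I: μ=4.4, E[X²]=38.72; II: μ=8.2, E[X²]=69.49.
E[X] = 0.39·4.4 + 0.61·8.2 = 6.718.
E[X²] = 0.39·38.72 + 0.61·69.49 = 57.4897.
Var(X) = E[X²] − (E[X])² = 57.4897 − 45.1315 = 12.3582.

12.358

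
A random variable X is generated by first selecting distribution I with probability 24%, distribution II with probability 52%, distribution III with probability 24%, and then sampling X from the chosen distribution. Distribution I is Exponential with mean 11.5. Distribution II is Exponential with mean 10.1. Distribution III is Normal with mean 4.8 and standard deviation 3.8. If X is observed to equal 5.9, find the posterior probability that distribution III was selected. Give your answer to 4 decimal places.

0.3697

Likelihoods f(5.9 | ·): I: 0.0520583; II: 0.0552054; III: 0.100677.
Posterior ∝ prior × likelihood. Numerator for III: 0.24·0.100677 = 0.0241625.
Normalizing constant: 0.24·0.0520583 + 0.52·0.0552054 + 0.24·0.100677 = 0.0653633.
P(III | observation) = 0.0241625 / 0.0653633 = 0.369664.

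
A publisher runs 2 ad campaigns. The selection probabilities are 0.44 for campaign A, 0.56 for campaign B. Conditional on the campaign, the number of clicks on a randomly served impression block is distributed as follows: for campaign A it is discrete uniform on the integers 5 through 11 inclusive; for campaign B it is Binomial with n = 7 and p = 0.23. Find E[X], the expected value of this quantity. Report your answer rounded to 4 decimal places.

4.4216

Component means — A: 8; B: 1.61.
E[X] = 0.44·8 + 0.56·1.61 = 4.4216.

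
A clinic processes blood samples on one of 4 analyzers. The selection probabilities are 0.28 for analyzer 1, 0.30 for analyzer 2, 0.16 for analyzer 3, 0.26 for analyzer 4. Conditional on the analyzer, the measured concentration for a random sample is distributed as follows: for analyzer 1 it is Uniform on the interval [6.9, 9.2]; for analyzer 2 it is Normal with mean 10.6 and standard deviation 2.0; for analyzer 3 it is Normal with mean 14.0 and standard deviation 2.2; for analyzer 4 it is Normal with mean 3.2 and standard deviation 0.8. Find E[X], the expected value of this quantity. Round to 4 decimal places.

8.5060

Component means — 1: 8.05; 2: 10.6; 3: 14; 4: 3.2.
E[X] = 0.28·8.05 + 0.3·10.6 + 0.16·14 + 0.26·3.2 = 8.506.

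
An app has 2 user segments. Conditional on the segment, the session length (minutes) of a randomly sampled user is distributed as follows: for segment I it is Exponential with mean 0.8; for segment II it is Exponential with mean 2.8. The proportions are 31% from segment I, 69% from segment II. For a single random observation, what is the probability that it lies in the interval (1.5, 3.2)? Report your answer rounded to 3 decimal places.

Conditional on each segment, P(1.5 < X < 3.2): I: 0.135039; II: 0.266345.
By total probability, P(1.5 < X < 3.2) = 0.31·0.135039 + 0.69·0.266345 = 0.22564.

0.226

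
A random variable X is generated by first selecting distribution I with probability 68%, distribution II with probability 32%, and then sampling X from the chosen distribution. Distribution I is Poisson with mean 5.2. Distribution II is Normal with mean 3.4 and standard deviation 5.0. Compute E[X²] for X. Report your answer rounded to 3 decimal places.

For each component E[X²] = Var + (mean)², giving I: 32.24; II: 36.56.
Overall E[X²] = 0.68·32.24 + 0.32·36.56 = 33.6224.

33.622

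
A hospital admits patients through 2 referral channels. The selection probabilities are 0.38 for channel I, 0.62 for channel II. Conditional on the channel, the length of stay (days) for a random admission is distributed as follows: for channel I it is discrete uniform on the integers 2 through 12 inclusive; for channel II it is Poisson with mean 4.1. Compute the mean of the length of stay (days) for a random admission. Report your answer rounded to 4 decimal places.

Component means — I: 7; II: 4.1.
E[X] = 0.38·7 + 0.62·4.1 = 5.202.

5.2020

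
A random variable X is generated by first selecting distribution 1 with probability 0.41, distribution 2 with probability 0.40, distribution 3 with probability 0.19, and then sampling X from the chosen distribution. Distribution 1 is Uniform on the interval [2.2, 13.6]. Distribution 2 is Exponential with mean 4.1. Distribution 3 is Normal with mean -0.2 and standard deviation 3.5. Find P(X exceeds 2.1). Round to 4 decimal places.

Conditional on each component, P(X > 2.1): 1: 1; 2: 0.599179; 3: 0.255545.
By total probability, P(X > 2.1) = 0.41·1 + 0.4·0.599179 + 0.19·0.255545 = 0.698225.

0.6982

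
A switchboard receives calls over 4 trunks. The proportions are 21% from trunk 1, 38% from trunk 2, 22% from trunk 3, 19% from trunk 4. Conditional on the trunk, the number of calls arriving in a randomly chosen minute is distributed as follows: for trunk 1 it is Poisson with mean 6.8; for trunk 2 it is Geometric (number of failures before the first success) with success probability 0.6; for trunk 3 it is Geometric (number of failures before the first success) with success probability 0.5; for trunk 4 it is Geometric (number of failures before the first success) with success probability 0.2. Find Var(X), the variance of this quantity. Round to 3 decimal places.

12.147

Per component, 1: μ=6.8, E[X²]=53.04; 2: μ=0.666667, E[X²]=1.55556; 3: μ=1, E[X²]=3; 4: μ=4, E[X²]=36.
E[X] = 0.21·6.8 + 0.38·0.666667 + 0.22·1 + 0.19·4 = 2.66133.
E[X²] = 0.21·53.04 + 0.38·1.55556 + 0.22·3 + 0.19·36 = 19.2295.
Var(X) = E[X²] − (E[X])² = 19.2295 − 7.0827 = 12.1468.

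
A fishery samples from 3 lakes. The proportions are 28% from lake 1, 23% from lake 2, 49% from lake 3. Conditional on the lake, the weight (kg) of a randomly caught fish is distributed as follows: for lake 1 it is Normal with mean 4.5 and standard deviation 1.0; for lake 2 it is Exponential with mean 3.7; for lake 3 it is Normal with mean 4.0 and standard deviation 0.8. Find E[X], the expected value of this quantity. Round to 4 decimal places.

Component means — 1: 4.5; 2: 3.7; 3: 4.
E[X] = 0.28·4.5 + 0.23·3.7 + 0.49·4 = 4.071.

4.0710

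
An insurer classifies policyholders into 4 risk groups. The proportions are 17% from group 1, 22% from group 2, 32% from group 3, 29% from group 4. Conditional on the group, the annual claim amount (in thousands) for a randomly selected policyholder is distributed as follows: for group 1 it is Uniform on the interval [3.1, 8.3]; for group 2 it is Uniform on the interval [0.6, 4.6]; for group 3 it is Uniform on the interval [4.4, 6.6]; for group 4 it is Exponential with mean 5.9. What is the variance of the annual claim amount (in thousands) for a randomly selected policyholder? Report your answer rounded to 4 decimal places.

12.5656

Per component, 1: μ=5.7, E[X²]=34.7433; 2: μ=2.6, E[X²]=8.09333; 3: μ=5.5, E[X²]=30.6533; 4: μ=5.9, E[X²]=69.62.
E[X] = 0.17·5.7 + 0.22·2.6 + 0.32·5.5 + 0.29·5.9 = 5.012.
E[X²] = 0.17·34.7433 + 0.22·8.09333 + 0.32·30.6533 + 0.29·69.62 = 37.6858.
Var(X) = E[X²] − (E[X])² = 37.6858 − 25.1201 = 12.5656.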